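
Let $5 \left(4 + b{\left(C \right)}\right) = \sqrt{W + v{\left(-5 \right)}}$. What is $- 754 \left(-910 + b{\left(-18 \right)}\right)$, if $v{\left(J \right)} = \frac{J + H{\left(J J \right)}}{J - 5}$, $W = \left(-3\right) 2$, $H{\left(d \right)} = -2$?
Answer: $689156 - \frac{377 i \sqrt{530}}{25} \approx 6.8916 \cdot 10^{5} - 347.17 i$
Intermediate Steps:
$W = -6$
$v{\left(J \right)} = \frac{-2 + J}{-5 + J}$ ($v{\left(J \right)} = \frac{J - 2}{J - 5} = \frac{-2 + J}{-5 + J}$)
$b{\left(C \right)} = -4 + \frac{i \sqrt{530}}{50}$ ($b{\left(C \right)} = -4 + \frac{\sqrt{-6 + \frac{-2 - 5}{-5 - 5}}}{5} = -4 + \frac{\sqrt{-6 + \frac{1}{-10} \left(-7\right)}}{5} = -4 + \frac{\sqrt{-6 - - \frac{7}{10}}}{5} = -4 + \frac{\sqrt{-6 + \frac{7}{10}}}{5} = -4 + \frac{\sqrt{- \frac{53}{10}}}{5} = -4 + \frac{\frac{1}{10} i \sqrt{530}}{5} = -4 + \frac{i \sqrt{530}}{50}$)
$- 754 \left(-910 + b{\left(-18 \right)}\right) = - 754 \left(-910 - \left(4 - \frac{i \sqrt{530}}{50}\right)\right) = - 754 \left(-914 + \frac{i \sqrt{530}}{50}\right) = 689156 - \frac{377 i \sqrt{530}}{25}$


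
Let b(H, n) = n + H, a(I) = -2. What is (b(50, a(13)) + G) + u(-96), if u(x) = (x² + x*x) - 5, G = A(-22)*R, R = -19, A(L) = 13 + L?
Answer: 18646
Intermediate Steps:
b(H, n) = H + n
G = 171 (G = (13 - 22)*(-19) = -9*(-19) = 171)
u(x) = -5 + 2*x² (u(x) = (x² + x²) - 5 = 2*x² - 5 = -5 + 2*x²)
(b(50, a(13)) + G) + u(-96) = ((50 - 2) + 171) + (-5 + 2*(-96)²) = (48 + 171) + (-5 + 2*9216) = 219 + (-5 + 18432) = 219 + 18427 = 18646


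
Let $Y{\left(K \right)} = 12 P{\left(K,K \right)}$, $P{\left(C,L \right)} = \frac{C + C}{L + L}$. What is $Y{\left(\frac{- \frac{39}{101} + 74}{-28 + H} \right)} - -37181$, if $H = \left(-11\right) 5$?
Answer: $37193$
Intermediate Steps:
$H = -55$
$P{\left(C,L \right)} = \frac{C}{L}$ ($P{\left(C,L \right)} = \frac{2 C}{2 L} = 2 C \frac{1}{2 L} = \frac{C}{L}$)
$Y{\left(K \right)} = 12$ ($Y{\left(K \right)} = 12 \frac{K}{K} = 12 \cdot 1 = 12$)
$Y{\left(\frac{- \frac{39}{101} + 74}{-28 + H} \right)} - -37181 = 12 - -37181 = 12 + 37181 = 37193$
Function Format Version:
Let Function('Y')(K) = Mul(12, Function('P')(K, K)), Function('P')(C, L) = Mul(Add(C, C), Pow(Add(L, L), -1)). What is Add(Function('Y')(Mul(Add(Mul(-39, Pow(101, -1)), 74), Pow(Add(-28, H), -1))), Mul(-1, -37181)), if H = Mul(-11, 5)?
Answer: 37193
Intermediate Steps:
H = -55
Function('P')(C, L) = Mul(C, Pow(L, -1)) (Function('P')(C, L) = Mul(Mul(2, C), Pow(Mul(2, L), -1)) = Mul(Mul(2, C), Mul(Rational(1, 2), Pow(L, -1))) = Mul(C, Pow(L, -1)))
Function('Y')(K) = 12 (Function('Y')(K) = Mul(12, Mul(K, Pow(K, -1))) = Mul(12, 1) = 12)
Add(Function('Y')(Mul(Add(Mul(-39, Pow(101, -1)), 74), Pow(Add(-28, H), -1))), Mul(-1, -37181)) = Add(12, Mul(-1, -37181)) = Add(12, 37181) = 37193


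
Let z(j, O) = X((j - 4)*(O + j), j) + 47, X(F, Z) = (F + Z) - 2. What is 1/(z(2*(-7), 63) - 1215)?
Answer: -1/2066 ≈ -0.00048403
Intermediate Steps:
X(F, Z) = -2 + F + Z
z(j, O) = 45 + j + (-4 + j)*(O + j) (z(j, O) = (-2 + (j - 4)*(O + j) + j) + 47 = (-2 + (-4 + j)*(O + j) + j) + 47 = (-2 + j + (-4 + j)*(O + j)) + 47 = 45 + j + (-4 + j)*(O + j))
1/(z(2*(-7), 63) - 1215) = 1/((45 + (2*(-7))**2 - 4*63 - 6*(-7) + 63*(2*(-7))) - 1215) = 1/((45 + (-14)**2 - 252 - 3*(-14) + 63*(-14)) - 1215) = 1/((45 + 196 - 252 + 42 - 882) - 1215) = 1/(-851 - 1215) = 1/(-2066) = -1/2066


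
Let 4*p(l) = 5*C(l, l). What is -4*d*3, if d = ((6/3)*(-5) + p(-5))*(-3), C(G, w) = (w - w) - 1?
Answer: -405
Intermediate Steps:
C(G, w) = -1 (C(G, w) = 0 - 1 = -1)
p(l) = -5/4 (p(l) = (5*(-1))/4 = (¼)*(-5) = -5/4)
d = 135/4 (d = ((6/3)*(-5) - 5/4)*(-3) = (((⅓)*6)*(-5) - 5/4)*(-3) = (2*(-5) - 5/4)*(-3) = (-10 - 5/4)*(-3) = -45/4*(-3) = 135/4 ≈ 33.750)
-4*d*3 = -4*135/4*3 = -135*3 = -405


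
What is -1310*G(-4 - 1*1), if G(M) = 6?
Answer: -7860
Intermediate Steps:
-1310*G(-4 - 1*1) = -1310*6 = -7860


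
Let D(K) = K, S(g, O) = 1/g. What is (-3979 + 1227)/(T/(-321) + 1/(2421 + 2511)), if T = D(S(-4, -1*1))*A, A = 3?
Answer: -363074112/335 ≈ -1.0838e+6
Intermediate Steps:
T = -¾ (T = 3/(-4) = -¼*3 = -¾ ≈ -0.75000)
(-3979 + 1227)/(T/(-321) + 1/(2421 + 2511)) = (-3979 + 1227)/(-¾/(-321) + 1/(2421 + 2511)) = -2752/(-¾*(-1/321) + 1/4932) = -2752/(1/428 + 1/4932) = -2752/335/131931 = -2752*131931/335 = -363074112/335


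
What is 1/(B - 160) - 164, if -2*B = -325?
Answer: -818/5 ≈ -163.60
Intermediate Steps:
B = 325/2 (B = -½*(-325) = 325/2 ≈ 162.50)
1/(B - 160) - 164 = 1/(325/2 - 160) - 164 = 1/(5/2) - 164 = ⅖ - 164 = -818/5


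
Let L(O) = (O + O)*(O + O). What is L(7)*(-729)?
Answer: -142884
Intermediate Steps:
L(O) = 4*O² (L(O) = (2*O)*(2*O) = 4*O²)
L(7)*(-729) = (4*7²)*(-729) = (4*49)*(-729) = 196*(-729) = -142884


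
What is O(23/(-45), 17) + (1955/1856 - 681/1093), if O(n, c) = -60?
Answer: -120843601/2028608 ≈ -59.570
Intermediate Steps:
O(23/(-45), 17) + (1955/1856 - 681/1093) = -60 + (1955/1856 - 681/1093) = -60 + 872879/2028608 = -120843601/2028608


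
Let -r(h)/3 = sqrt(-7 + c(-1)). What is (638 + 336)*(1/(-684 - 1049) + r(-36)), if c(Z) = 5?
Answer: -974/1733 - 2922*I*sqrt(2) ≈ -0.56203 - 4132.3*I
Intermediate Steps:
r(h) = -3*I*sqrt(2) (r(h) = -3*sqrt(-7 + 5) = -3*I*sqrt(2))
(638 + 336)*(1/(-684 - 1049) + r(-36)) = (638 + 336)*(1/(-684 - 1049) - 3*I*sqrt(2)) = 974*(1/(-1733) - 3*I*sqrt(2)) = 974*(-1/1733 - 3*I*sqrt(2)) = -974/1733 - 2922*I*sqrt(2)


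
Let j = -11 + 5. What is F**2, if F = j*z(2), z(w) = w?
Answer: 144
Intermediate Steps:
j = -6
F = -12 (F = -6*2 = -12)
F**2 = (-12)**2 = 144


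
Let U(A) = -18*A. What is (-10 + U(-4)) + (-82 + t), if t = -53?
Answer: -73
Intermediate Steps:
(-10 + U(-4)) + (-82 + t) = (-10 - 18*(-4)) + (-82 - 53) = (-10 + 72) - 135 = 62 - 135 = -73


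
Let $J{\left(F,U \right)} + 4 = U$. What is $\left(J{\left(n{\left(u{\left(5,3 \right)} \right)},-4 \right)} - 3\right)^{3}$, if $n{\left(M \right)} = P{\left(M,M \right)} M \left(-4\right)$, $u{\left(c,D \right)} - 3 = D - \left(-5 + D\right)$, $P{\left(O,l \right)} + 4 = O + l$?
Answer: $-1331$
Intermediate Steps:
$P{\left(O,l \right)} = -4 + O + l$ ($P{\left(O,l \right)} = -4 + \left(O + l\right) = -4 + O + l$)
$u{\left(c,D \right)} = 8$ ($u{\left(c,D \right)} = 3 + \left(D - \left(-5 + D\right)\right) = 3 + 5 = 8$)
$n{\left(M \right)} = - 4 M \left(-4 + 2 M\right)$ ($n{\left(M \right)} = \left(-4 + M + M\right) M \left(-4\right) = \left(-4 + 2 M\right) M \left(-4\right) = M \left(-4 + 2 M\right) \left(-4\right) = - 4 M \left(-4 + 2 M\right)$)
$J{\left(F,U \right)} = -4 + U$
$\left(J{\left(n{\left(u{\left(5,3 \right)} \right)},-4 \right)} - 3\right)^{3} = \left(\left(-4 - 4\right) - 3\right)^{3} = \left(-8 - 3\right)^{3} = \left(-11\right)^{3} = -1331$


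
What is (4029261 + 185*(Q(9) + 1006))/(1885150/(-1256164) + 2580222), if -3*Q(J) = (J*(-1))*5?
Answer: 2649341575972/1620590051629 ≈ 1.6348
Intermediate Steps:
Q(J) = 5*J/3 (Q(J) = -J*(-1)*5/3 = -(-J)*5/3 = -(-5)*J/3 = 5*J/3)
(4029261 + 185*(Q(9) + 1006))/(1885150/(-1256164) + 2580222) = (4029261 + 185*((5/3)*9 + 1006))/(1885150/(-1256164) + 2580222) = (4029261 + 185*(15 + 1006))/(1885150*(-1/1256164) + 2580222) = (4029261 + 185*1021)/(-942575/628082 + 2580222) = (4029261 + 188885)/(1620590051629/628082) = 4218146*(628082/1620590051629) = 2649341575972/1620590051629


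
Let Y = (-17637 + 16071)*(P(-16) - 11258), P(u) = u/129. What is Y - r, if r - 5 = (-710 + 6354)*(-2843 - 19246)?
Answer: 6118922929/43 ≈ 1.4230e+8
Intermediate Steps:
P(u) = u/129 (P(u) = u*(1/129) = u/129)
r = -124670311 (r = 5 + (-710 + 6354)*(-2843 - 19246) = 5 + 5644*(-22089) = 5 - 124670316 = -124670311)
Y = 758099556/43 (Y = (-17637 + 16071)*((1/129)*(-16) - 11258) = -1566*(-16/129 - 11258) = -1566*(-1452298/129) = 758099556/43 ≈ 1.7630e+7)
Y - r = 758099556/43 - 1*(-124670311) = 758099556/43 + 124670311 = 6118922929/43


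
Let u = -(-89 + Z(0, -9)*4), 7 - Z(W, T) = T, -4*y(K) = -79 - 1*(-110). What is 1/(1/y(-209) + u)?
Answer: 31/771 ≈ 0.040208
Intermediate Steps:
y(K) = -31/4 (y(K) = -(-79 - 1*(-110))/4 = -(-79 + 110)/4 = -1/4*31 = -31/4)
Z(W, T) = 7 - T
u = 25 (u = -(-89 + (7 - 1*(-9))*4) = -(-89 + (7 + 9)*4) = -(-89 + 16*4) = -(-89 + 64) = -1*(-25) = 25)
1/(1/y(-209) + u) = 1/(1/(-31/4) + 25) = 1/(-4/31 + 25) = 1/(771/31) = 31/771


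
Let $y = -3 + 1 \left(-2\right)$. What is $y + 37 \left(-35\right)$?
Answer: $-1300$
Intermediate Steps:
$y = -5$ ($y = -3 - 2 = -5$)
$y + 37 \left(-35\right) = -5 + 37 \left(-35\right) = -5 - 1295 = -1300$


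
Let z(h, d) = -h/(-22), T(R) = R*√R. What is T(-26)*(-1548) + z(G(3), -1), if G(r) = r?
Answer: 3/22 + 40248*I*√26 ≈ 0.13636 + 2.0523e+5*I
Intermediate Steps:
T(R) = R^(3/2)
z(h, d) = h/22 (z(h, d) = -h*(-1)/22 = -(-1)*h/22 = h/22)
T(-26)*(-1548) + z(G(3), -1) = (-26)^(3/2)*(-1548) + (1/22)*3 = -26*I*√26*(-1548) + 3/22 = 40248*I*√26 + 3/22 = 3/22 + 40248*I*√26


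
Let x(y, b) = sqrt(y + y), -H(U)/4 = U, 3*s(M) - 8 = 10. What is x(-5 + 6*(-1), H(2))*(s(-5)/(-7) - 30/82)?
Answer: -351*I*sqrt(22)/287 ≈ -5.7364*I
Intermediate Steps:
s(M) = 6 (s(M) = 8/3 + (1/3)*10 = 8/3 + 10/3 = 6)
H(U) = -4*U
x(y, b) = sqrt(2)*sqrt(y) (x(y, b) = sqrt(2*y) = sqrt(2)*sqrt(y))
x(-5 + 6*(-1), H(2))*(s(-5)/(-7) - 30/82) = (sqrt(2)*sqrt(-5 + 6*(-1)))*(6/(-7) - 30/82) = (sqrt(2)*sqrt(-5 - 6))*(6*(-1/7) - 30*1/82) = (sqrt(2)*sqrt(-11))*(-6/7 - 15/41) = (sqrt(2)*(I*sqrt(11)))*(-351/287) = (I*sqrt(22))*(-351/287) = -351*I*sqrt(22)/287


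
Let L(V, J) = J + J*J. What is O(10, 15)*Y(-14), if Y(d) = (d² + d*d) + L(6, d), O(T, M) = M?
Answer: 8610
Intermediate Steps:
L(V, J) = J + J²
Y(d) = 2*d² + d*(1 + d) (Y(d) = (d² + d*d) + d*(1 + d) = (d² + d²) + d*(1 + d) = 2*d² + d*(1 + d))
O(10, 15)*Y(-14) = 15*(-14*(1 + 3*(-14))) = 15*(-14*(1 - 42)) = 15*(-14*(-41)) = 15*574 = 8610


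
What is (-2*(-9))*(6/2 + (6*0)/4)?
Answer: 54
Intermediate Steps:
(-2*(-9))*(6/2 + (6*0)/4) = 18*(6*(1/2) + 0*(1/4)) = 18*(3 + 0) = 18*3 = 54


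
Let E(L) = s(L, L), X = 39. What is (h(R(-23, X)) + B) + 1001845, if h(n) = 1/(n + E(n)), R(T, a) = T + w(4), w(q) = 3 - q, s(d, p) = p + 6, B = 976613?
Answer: 83095235/42 ≈ 1.9785e+6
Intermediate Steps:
s(d, p) = 6 + p
E(L) = 6 + L
R(T, a) = -1 + T (R(T, a) = T + (3 - 1*4) = T + (3 - 4) = T - 1 = -1 + T)
h(n) = 1/(6 + 2*n) (h(n) = 1/(n + (6 + n)) = 1/(6 + 2*n))
(h(R(-23, X)) + B) + 1001845 = (1/(2*(3 + (-1 - 23))) + 976613) + 1001845 = (1/(2*(3 - 24)) + 976613) + 1001845 = ((½)/(-21) + 976613) + 1001845 = ((½)*(-1/21) + 976613) + 1001845 = (-1/42 + 976613) + 1001845 = 41017745/42 + 1001845 = 83095235/42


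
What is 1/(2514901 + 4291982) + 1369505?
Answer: 9322060302916/6806883 ≈ 1.3695e+6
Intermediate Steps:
1/(2514901 + 4291982) + 1369505 = 1/6806883 + 1369505 = 9322060302916/6806883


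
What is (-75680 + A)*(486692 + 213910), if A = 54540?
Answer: -14810726280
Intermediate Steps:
(-75680 + A)*(486692 + 213910) = (-75680 + 54540)*(486692 + 213910) = -21140*700602 = -14810726280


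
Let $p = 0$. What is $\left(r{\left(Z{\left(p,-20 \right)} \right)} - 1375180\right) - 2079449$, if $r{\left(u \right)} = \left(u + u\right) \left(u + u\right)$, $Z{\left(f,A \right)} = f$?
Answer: $-3454629$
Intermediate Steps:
$r{\left(u \right)} = 4 u^{2}$ ($r{\left(u \right)} = 2 u 2 u = 4 u^{2}$)
$\left(r{\left(Z{\left(p,-20 \right)} \right)} - 1375180\right) - 2079449 = \left(4 \cdot 0^{2} - 1375180\right) - 2079449 = \left(4 \cdot 0 - 1375180\right) - 2079449 = \left(0 - 1375180\right) - 2079449 = -1375180 - 2079449 = -3454629$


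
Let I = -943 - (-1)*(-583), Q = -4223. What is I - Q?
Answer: 2697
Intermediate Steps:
I = -1526 (I = -943 - 1*583 = -943 - 583 = -1526)
I - Q = -1526 - 1*(-4223) = -1526 + 4223 = 2697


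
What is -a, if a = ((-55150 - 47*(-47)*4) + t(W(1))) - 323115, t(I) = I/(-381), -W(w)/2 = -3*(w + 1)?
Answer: 46917487/127 ≈ 3.6943e+5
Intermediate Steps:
W(w) = 6 + 6*w (W(w) = -(-6)*(w + 1) = -(-6)*(1 + w) = -2*(-3 - 3*w) = 6 + 6*w)
t(I) = -I/381 (t(I) = I*(-1/381) = -I/381)
a = -46917487/127 (a = ((-55150 - 47*(-47)*4) - (6 + 6*1)/381) - 323115 = ((-55150 + 2209*4) - (6 + 6)/381) - 323115 = ((-55150 + 8836) - 1/381*12) - 323115 = (-46314 - 4/127) - 323115 = -5881882/127 - 323115 = -46917487/127 ≈ -3.6943e+5)
-a = -1*(-46917487/127) = 46917487/127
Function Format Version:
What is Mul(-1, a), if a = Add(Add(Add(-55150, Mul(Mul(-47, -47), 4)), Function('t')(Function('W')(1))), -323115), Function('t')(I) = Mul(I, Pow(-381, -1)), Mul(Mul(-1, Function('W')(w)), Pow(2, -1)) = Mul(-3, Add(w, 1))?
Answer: Rational(46917487, 127) ≈ 3.6943e+5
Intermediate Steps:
Function('W')(w) = Add(6, Mul(6, w)) (Function('W')(w) = Mul(-2, Mul(-3, Add(w, 1))) = Mul(-2, Mul(-3, Add(1, w))) = Mul(-2, Add(-3, Mul(-3, w))) = Add(6, Mul(6, w)))
Function('t')(I) = Mul(Rational(-1, 381), I) (Function('t')(I) = Mul(I, Rational(-1, 381)) = Mul(Rational(-1, 381), I))
a = Rational(-46917487, 127) (a = Add(Add(Add(-55150, Mul(Mul(-47, -47), 4)), Mul(Rational(-1, 381), Add(6, Mul(6, 1)))), -323115) = Add(Add(Add(-55150, Mul(2209, 4)), Mul(Rational(-1, 381), Add(6, 6))), -323115) = Add(Add(Add(-55150, 8836), Mul(Rational(-1, 381), 12)), -323115) = Add(Add(-46314, Rational(-4, 127)), -323115) = Add(Rational(-5881882, 127), -323115) = Rational(-46917487, 127) ≈ -3.6943e+5)
Mul(-1, a) = Mul(-1, Rational(-46917487, 127)) = Rational(46917487, 127)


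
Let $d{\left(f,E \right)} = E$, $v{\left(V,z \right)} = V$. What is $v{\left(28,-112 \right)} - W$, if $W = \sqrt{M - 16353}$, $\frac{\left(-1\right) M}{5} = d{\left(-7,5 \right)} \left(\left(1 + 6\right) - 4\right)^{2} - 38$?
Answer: $28 - 2 i \sqrt{4097} \approx 28.0 - 128.02 i$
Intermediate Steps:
$M = -35$ ($M = - 5 \left(5 \left(\left(1 + 6\right) - 4\right)^{2} - 38\right) = - 5 \left(5 \left(7 - 4\right)^{2} - 38\right) = - 5 \left(5 \cdot 3^{2} - 38\right) = - 5 \left(5 \cdot 9 - 38\right) = - 5 \left(45 - 38\right) = \left(-5\right) 7 = -35$)
$W = 2 i \sqrt{4097}$ ($W = \sqrt{-35 - 16353} = \sqrt{-16388} = 2 i \sqrt{4097} \approx 128.02 i$)
$v{\left(28,-112 \right)} - W = 28 - 2 i \sqrt{4097}$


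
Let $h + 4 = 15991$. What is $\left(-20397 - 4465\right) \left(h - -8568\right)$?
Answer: $-610486410$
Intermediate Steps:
$h = 15987$ ($h = -4 + 15991 = 15987$)
$\left(-20397 - 4465\right) \left(h - -8568\right) = \left(-20397 - 4465\right) \left(15987 - -8568\right) = - 24862 \left(15987 + 8568\right) = \left(-24862\right) 24555 = -610486410$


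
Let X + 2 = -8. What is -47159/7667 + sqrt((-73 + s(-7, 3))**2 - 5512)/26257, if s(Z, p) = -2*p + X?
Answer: -47159/7667 + sqrt(2409)/26257 ≈ -6.1490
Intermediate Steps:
X = -10 (X = -2 - 8 = -10)
s(Z, p) = -10 - 2*p (s(Z, p) = -2*p - 10 = -10 - 2*p)
-47159/7667 + sqrt((-73 + s(-7, 3))**2 - 5512)/26257 = -47159/7667 + sqrt((-73 + (-10 - 2*3))**2 - 5512)/26257 = -47159*1/7667 + sqrt((-73 + (-10 - 6))**2 - 5512)*(1/26257) = -47159/7667 + sqrt((-73 - 16)**2 - 5512)*(1/26257) = -47159/7667 + sqrt((-89)**2 - 5512)*(1/26257) = -47159/7667 + sqrt(7921 - 5512)*(1/26257) = -47159/7667 + sqrt(2409)*(1/26257) = -47159/7667 + sqrt(2409)/26257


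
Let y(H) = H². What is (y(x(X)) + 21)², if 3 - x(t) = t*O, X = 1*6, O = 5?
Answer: 562500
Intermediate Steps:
X = 6
x(t) = 3 - 5*t (x(t) = 3 - t*5 = 3 - 5*t)
(y(x(X)) + 21)² = ((3 - 5*6)² + 21)² = ((3 - 30)² + 21)² = ((-27)² + 21)² = (729 + 21)² = 750² = 562500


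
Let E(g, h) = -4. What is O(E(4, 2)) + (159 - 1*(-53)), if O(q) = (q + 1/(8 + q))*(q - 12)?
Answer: 272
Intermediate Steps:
O(q) = (-12 + q)*(q + 1/(8 + q)) (O(q) = (q + 1/(8 + q))*(-12 + q) = (-12 + q)*(q + 1/(8 + q)))
O(E(4, 2)) + (159 - 1*(-53)) = (-12 + (-4)**3 - 95*(-4) - 4*(-4)**2)/(8 - 4) + (159 - 1*(-53)) = (-12 - 64 + 380 - 4*16)/4 + (159 + 53) = (-12 - 64 + 380 - 64)/4 + 212 = (1/4)*240 + 212 = 60 + 212 = 272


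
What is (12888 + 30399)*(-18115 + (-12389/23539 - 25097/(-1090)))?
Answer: -20094195044012199/25657510 ≈ -7.8317e+8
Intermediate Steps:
(12888 + 30399)*(-18115 + (-12389/23539 - 25097/(-1090))) = 43287*(-18115 + (-12389*1/23539 - 25097*(-1/1090))) = 43287*(-18115 + (-12389/23539 + 25097/1090)) = 43287*(-18115 + 577254273/25657510) = 43287*(-464208539377/25657510) = -20094195044012199/25657510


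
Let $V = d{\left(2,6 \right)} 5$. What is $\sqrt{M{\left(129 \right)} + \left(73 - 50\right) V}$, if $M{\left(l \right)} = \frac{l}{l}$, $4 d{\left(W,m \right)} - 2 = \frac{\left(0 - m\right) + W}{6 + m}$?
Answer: $\frac{\sqrt{1761}}{6} \approx 6.994$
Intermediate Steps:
$d{\left(W,m \right)} = \frac{1}{2} + \frac{W - m}{4 \left(6 + m\right)}$ ($d{\left(W,m \right)} = \frac{1}{2} + \frac{\left(\left(0 - m\right) + W\right) \frac{1}{6 + m}}{4} = \frac{1}{2} + \frac{\left(- m + W\right) \frac{1}{6 + m}}{4} = \frac{1}{2} + \frac{\left(W - m\right) \frac{1}{6 + m}}{4} = \frac{1}{2} + \frac{\frac{1}{6 + m} \left(W - m\right)}{4} = \frac{1}{2} + \frac{W - m}{4 \left(6 + m\right)}$)
$V = \frac{25}{12}$ ($V = \frac{12 + 2 + 6}{4 \left(6 + 6\right)} 5 = \frac{1}{4} \cdot \frac{1}{12} \cdot 20 \cdot 5 = \frac{5}{12} \cdot 5 = \frac{25}{12} \approx 2.0833$)
$M{\left(l \right)} = 1$
$\sqrt{M{\left(129 \right)} + \left(73 - 50\right) V} = \sqrt{1 + \left(73 - 50\right) \frac{25}{12}} = \sqrt{1 + 23 \cdot \frac{25}{12}} = \sqrt{1 + \frac{575}{12}} = \sqrt{\frac{587}{12}} = \frac{\sqrt{1761}}{6}$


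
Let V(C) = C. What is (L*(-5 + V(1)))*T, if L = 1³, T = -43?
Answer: 172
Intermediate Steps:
L = 1
(L*(-5 + V(1)))*T = (1*(-5 + 1))*(-43) = (1*(-4))*(-43) = -4*(-43) = 172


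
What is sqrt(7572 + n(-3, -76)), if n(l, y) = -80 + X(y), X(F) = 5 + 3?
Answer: 50*sqrt(3) ≈ 86.603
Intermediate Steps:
X(F) = 8
n(l, y) = -72 (n(l, y) = -80 + 8 = -72)
sqrt(7572 + n(-3, -76)) = sqrt(7572 - 72) = sqrt(7500) = 50*sqrt(3)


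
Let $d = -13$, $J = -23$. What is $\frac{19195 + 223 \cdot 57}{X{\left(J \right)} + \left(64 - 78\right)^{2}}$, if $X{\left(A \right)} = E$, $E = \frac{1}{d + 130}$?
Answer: $\frac{3733002}{22933} \approx 162.78$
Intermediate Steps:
$E = \frac{1}{117}$ ($E = \frac{1}{-13 + 130} = \frac{1}{117} \approx 0.008547$)
$X{\left(A \right)} = \frac{1}{117}$
$\frac{19195 + 223 \cdot 57}{X{\left(J \right)} + \left(64 - 78\right)^{2}} = \frac{19195 + 223 \cdot 57}{\frac{1}{117} + \left(64 - 78\right)^{2}} = \frac{19195 + 12711}{\frac{1}{117} + \left(-14\right)^{2}} = \frac{31906}{\frac{1}{117} + 196} = \frac{31906}{\frac{22933}{117}} = 31906 \cdot \frac{117}{22933} = \frac{3733002}{22933}$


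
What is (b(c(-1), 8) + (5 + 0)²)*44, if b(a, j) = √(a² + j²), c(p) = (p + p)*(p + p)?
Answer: 1100 + 176*√5 ≈ 1493.5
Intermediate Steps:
c(p) = 4*p² (c(p) = (2*p)*(2*p) = 4*p²)
(b(c(-1), 8) + (5 + 0)²)*44 = (√((4*(-1)²)² + 8²) + (5 + 0)²)*44 = (√((4*1)² + 64) + 5²)*44 = (√(4² + 64) + 25)*44 = (√(16 + 64) + 25)*44 = (√80 + 25)*44 = (4*√5 + 25)*44 = (25 + 4*√5)*44 = 1100 + 176*√5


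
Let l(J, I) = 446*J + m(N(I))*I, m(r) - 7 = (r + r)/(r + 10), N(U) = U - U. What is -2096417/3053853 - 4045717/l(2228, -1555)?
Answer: -4805129971484/1000445296653 ≈ -4.8030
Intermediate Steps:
N(U) = 0
m(r) = 7 + 2*r/(10 + r) (m(r) = 7 + (r + r)/(r + 10) = 7 + (2*r)/(10 + r) = 7 + 2*r/(10 + r))
l(J, I) = 7*I + 446*J (l(J, I) = 446*J + ((70 + 9*0)/(10 + 0))*I = 446*J + ((70 + 0)/10)*I = 446*J + ((⅒)*70)*I = 446*J + 7*I = 7*I + 446*J)
-2096417/3053853 - 4045717/l(2228, -1555) = -2096417/3053853 - 4045717/(7*(-1555) + 446*2228) = -2096417*1/3053853 - 4045717/(-10885 + 993688) = -2096417/3053853 - 4045717/982803 = -4805129971484/1000445296653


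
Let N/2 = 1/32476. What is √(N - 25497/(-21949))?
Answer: √147567907754051570/356407862 ≈ 1.0778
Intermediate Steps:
N = 1/16238 (N = 2/32476 = 2*(1/32476) = 1/16238 ≈ 6.1584e-5)
√(N - 25497/(-21949)) = √(1/16238 - 25497/(-21949)) = √(1/16238 - 25497*(-1/21949)) = √(1/16238 + 25497/21949) = √(414042235/356407862) = √147567907754051570/356407862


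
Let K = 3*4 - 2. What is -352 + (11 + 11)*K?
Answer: -132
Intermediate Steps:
K = 10 (K = 12 - 2 = 10)
-352 + (11 + 11)*K = -352 + (11 + 11)*10 = -352 + 22*10 = -352 + 220 = -132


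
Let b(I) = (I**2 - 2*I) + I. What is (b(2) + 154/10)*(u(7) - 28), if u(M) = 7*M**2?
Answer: 5481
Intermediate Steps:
b(I) = I**2 - I
(b(2) + 154/10)*(u(7) - 28) = (2*(-1 + 2) + 154/10)*(7*7**2 - 28) = (2*1 + 154*(1/10))*(7*49 - 28) = (2 + 77/5)*(343 - 28) = (87/5)*315 = 5481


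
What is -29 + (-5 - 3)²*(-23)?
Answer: -1501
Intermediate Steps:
-29 + (-5 - 3)²*(-23) = -29 + (-8)²*(-23) = -29 + 64*(-23) = -29 - 1472 = -1501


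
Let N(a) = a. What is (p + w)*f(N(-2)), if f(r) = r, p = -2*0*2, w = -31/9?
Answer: 62/9 ≈ 6.8889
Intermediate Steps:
w = -31/9 (w = -31*⅑ = -31/9 ≈ -3.4444)
p = 0 (p = 0*2 = 0)
(p + w)*f(N(-2)) = (0 - 31/9)*(-2) = -31/9*(-2) = 62/9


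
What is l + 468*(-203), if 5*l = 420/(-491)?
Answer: -46647048/491 ≈ -95004.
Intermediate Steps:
l = -84/491 (l = (420/(-491))/5 = (420*(-1/491))/5 = (⅕)*(-420/491) = -84/491 ≈ -0.17108)
l + 468*(-203) = -84/491 + 468*(-203) = -84/491 - 95004 = -46647048/491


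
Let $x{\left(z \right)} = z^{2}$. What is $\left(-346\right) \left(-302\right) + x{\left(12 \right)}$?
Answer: $104636$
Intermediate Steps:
$\left(-346\right) \left(-302\right) + x{\left(12 \right)} = \left(-346\right) \left(-302\right) + 12^{2} = 104492 + 144 = 104636$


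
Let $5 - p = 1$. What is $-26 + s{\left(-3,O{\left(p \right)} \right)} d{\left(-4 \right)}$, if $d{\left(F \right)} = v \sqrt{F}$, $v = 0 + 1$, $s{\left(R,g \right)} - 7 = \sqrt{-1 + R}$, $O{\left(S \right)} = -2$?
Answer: $-30 + 14 i \approx -30.0 + 14.0 i$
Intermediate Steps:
$p = 4$ ($p = 5 - 1 = 4$)
$s{\left(R,g \right)} = 7 + \sqrt{-1 + R}$
$v = 1$
$d{\left(F \right)} = \sqrt{F}$ ($d{\left(F \right)} = 1 \sqrt{F} = \sqrt{F}$)
$-26 + s{\left(-3,O{\left(p \right)} \right)} d{\left(-4 \right)} = -26 + \left(7 + \sqrt{-1 - 3}\right) \sqrt{-4} = -26 + \left(7 + \sqrt{-4}\right) 2 i = -26 + \left(7 + 2 i\right) 2 i = -26 + 2 i \left(7 + 2 i\right)$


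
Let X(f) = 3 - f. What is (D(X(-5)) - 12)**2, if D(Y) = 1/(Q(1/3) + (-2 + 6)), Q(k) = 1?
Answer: 3481/25 ≈ 139.24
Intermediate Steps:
D(Y) = 1/5 (D(Y) = 1/(1 + (-2 + 6)) = 1/(1 + 4) = 1/5)
(D(X(-5)) - 12)**2 = (1/5 - 12)**2 = (-59/5)**2 = 3481/25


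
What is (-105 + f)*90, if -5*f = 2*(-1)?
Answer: -9414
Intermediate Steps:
f = ⅖ (f = -2*(-1)/5 = -⅕*(-2) = ⅖ ≈ 0.40000)
(-105 + f)*90 = (-105 + ⅖)*90 = -523/5*90 = -9414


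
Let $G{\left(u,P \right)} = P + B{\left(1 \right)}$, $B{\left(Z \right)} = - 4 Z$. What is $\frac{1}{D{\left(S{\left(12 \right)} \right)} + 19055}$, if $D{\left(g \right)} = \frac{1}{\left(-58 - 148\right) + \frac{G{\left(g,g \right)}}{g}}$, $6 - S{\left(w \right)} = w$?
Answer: $\frac{613}{11680712} \approx 5.248 \cdot 10^{-5}$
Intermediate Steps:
$S{\left(w \right)} = 6 - w$
$G{\left(u,P \right)} = -4 + P$ ($G{\left(u,P \right)} = P - 4 = -4 + P$)
$D{\left(g \right)} = \frac{1}{-206 + \frac{-4 + g}{g}}$ ($D{\left(g \right)} = \frac{1}{\left(-58 - 148\right) + \frac{-4 + g}{g}} = \frac{1}{-206 + \frac{-4 + g}{g}}$)
$\frac{1}{D{\left(S{\left(12 \right)} \right)} + 19055} = \frac{1}{- \frac{6 - 12}{4 + 205 \left(6 - 12\right)} + 19055} = \frac{1}{\left(-1\right) \left(-6\right) \frac{1}{4 + 205 \left(-6\right)} + 19055} = \frac{1}{\left(-1\right) \left(-6\right) \frac{1}{4 - 1230} + 19055} = \frac{1}{\left(-1\right) \left(-6\right) \frac{1}{-1226} + 19055} = \frac{1}{\left(-1\right) \left(-6\right) \left(- \frac{1}{1226}\right) + 19055} = \frac{1}{- \frac{3}{613} + 19055} = \frac{1}{\frac{11680712}{613}} = \frac{613}{11680712}$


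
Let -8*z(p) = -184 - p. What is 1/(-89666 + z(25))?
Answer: -8/717119 ≈ -1.1156e-5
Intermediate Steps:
z(p) = 23 + p/8 (z(p) = -(-184 - p)/8 = 23 + p/8)
1/(-89666 + z(25)) = 1/(-89666 + (23 + (⅛)*25)) = 1/(-89666 + (23 + 25/8)) = 1/(-89666 + 209/8) = 1/(-717119/8) = -8/717119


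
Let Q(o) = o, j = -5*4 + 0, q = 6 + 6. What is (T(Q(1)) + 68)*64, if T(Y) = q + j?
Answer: 3840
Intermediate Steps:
q = 12
j = -20 (j = -20 + 0 = -20)
T(Y) = -8 (T(Y) = 12 - 20 = -8)
(T(Q(1)) + 68)*64 = (-8 + 68)*64 = 60*64 = 3840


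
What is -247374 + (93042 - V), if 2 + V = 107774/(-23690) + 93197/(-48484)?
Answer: -3853344305549/24969260 ≈ -1.5432e+5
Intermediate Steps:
V = -211528771/24969260 (V = -2 + (107774/(-23690) + 93197/(-48484)) = -2 + (107774*(-1/23690) + 93197*(-1/48484)) = -2 + (-53887/11845 - 93197/48484) = -2 - 161590251/24969260 = -211528771/24969260 ≈ -8.4716)
-247374 + (93042 - V) = -247374 + (93042 - 1*(-211528771/24969260)) = -247374 + (93042 + 211528771/24969260) = -247374 + 2323401417691/24969260 = -3853344305549/24969260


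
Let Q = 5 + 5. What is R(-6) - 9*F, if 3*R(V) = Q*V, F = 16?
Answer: -164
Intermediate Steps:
Q = 10
R(V) = 10*V/3 (R(V) = (10*V)/3 = 10*V/3)
R(-6) - 9*F = (10/3)*(-6) - 9*16 = -20 - 144 = -164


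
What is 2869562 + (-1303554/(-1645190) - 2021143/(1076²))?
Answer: 2732914698088102507/952380748720 ≈ 2.8696e+6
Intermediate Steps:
2869562 + (-1303554/(-1645190) - 2021143/(1076²)) = 2869562 + (-1303554*(-1/1645190) - 2021143/1157776) = 2869562 + (651777/822595 - 2021143*1/1157776) = 2869562 + (651777/822595 - 2021143/1157776) = 2869562 - 907970358133/952380748720 = 2732914698088102507/952380748720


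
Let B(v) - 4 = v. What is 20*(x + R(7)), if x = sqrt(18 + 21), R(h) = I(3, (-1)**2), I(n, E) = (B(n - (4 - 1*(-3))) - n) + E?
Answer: -40 + 20*sqrt(39) ≈ 84.900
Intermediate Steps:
B(v) = 4 + v
I(n, E) = -3 + E (I(n, E) = ((4 + (n - (4 - 1*(-3)))) - n) + E = ((4 + (n - (4 + 3))) - n) + E = ((4 + (n - 1*7)) - n) + E = ((4 + (n - 7)) - n) + E = ((4 + (-7 + n)) - n) + E = ((-3 + n) - n) + E = -3 + E)
R(h) = -2 (R(h) = -3 + (-1)**2 = -3 + 1 = -2)
x = sqrt(39) ≈ 6.2450
20*(x + R(7)) = 20*(sqrt(39) - 2) = 20*(-2 + sqrt(39)) = -40 + 20*sqrt(39)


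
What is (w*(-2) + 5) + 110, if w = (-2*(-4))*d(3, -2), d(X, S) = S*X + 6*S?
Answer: 403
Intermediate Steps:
d(X, S) = 6*S + S*X
w = -144 (w = (-2*(-4))*(-2*(6 + 3)) = 8*(-2*9) = 8*(-18) = -144)
(w*(-2) + 5) + 110 = (-144*(-2) + 5) + 110 = (288 + 5) + 110 = 293 + 110 = 403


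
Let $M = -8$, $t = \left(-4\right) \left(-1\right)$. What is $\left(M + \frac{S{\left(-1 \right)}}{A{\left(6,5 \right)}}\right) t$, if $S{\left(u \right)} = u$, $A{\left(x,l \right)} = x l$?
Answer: $- \frac{482}{15} \approx -32.133$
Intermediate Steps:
$A{\left(x,l \right)} = l x$
$t = 4$
$\left(M + \frac{S{\left(-1 \right)}}{A{\left(6,5 \right)}}\right) t = \left(-8 - \frac{1}{5 \cdot 6}\right) 4 = \left(-8 - \frac{1}{30}\right) 4 = \left(- \frac{241}{30}\right) 4 = - \frac{482}{15}$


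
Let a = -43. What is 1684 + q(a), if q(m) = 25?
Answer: 1709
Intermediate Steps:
1684 + q(a) = 1684 + 25 = 1709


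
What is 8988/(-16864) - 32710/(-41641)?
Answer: 44338033/175558456 ≈ 0.25255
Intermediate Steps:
8988/(-16864) - 32710/(-41641) = 8988*(-1/16864) - 32710*(-1/41641) = -2247/4216 + 32710/41641 = 44338033/175558456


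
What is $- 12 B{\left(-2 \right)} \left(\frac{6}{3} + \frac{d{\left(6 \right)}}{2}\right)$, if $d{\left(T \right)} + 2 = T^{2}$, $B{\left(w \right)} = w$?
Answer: $456$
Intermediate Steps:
$d{\left(T \right)} = -2 + T^{2}$
$- 12 B{\left(-2 \right)} \left(\frac{6}{3} + \frac{d{\left(6 \right)}}{2}\right) = \left(-12\right) \left(-2\right) \left(\frac{6}{3} + \frac{-2 + 6^{2}}{2}\right) = 24 \left(6 \cdot \frac{1}{3} + \left(-2 + 36\right) \frac{1}{2}\right) = 24 \left(2 + 34 \cdot \frac{1}{2}\right) = 24 \left(2 + 17\right) = 24 \cdot 19 = 456$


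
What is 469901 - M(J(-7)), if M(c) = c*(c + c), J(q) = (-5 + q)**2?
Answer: 428429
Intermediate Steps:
M(c) = 2*c**2 (M(c) = c*(2*c) = 2*c**2)
469901 - M(J(-7)) = 469901 - 2*((-5 - 7)**2)**2 = 469901 - 2*((-12)**2)**2 = 469901 - 2*144**2 = 469901 - 2*20736 = 469901 - 1*41472 = 469901 - 41472 = 428429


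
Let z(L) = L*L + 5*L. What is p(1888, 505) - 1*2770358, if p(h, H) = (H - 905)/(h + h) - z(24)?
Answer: -653968769/236 ≈ -2.7711e+6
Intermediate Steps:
z(L) = L² + 5*L
p(h, H) = -696 + (-905 + H)/(2*h) (p(h, H) = (H - 905)/(h + h) - 24*(5 + 24) = (-905 + H)/((2*h)) - 24*29 = (-905 + H)*(1/(2*h)) - 1*696 = (-905 + H)/(2*h) - 696 = -696 + (-905 + H)/(2*h))
p(1888, 505) - 1*2770358 = (½)*(-905 + 505 - 1392*1888)/1888 - 1*2770358 = (½)*(1/1888)*(-905 + 505 - 2628096) - 2770358 = (½)*(1/1888)*(-2628496) - 2770358 = -164281/236 - 2770358 = -653968769/236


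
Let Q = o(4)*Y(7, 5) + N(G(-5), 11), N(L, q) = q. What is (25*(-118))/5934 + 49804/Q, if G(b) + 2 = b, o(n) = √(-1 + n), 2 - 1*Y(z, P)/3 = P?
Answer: -812816549/180987 - 224118*√3/61 ≈ -10855.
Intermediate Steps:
Y(z, P) = 6 - 3*P
G(b) = -2 + b
Q = 11 - 9*√3 (Q = √(-1 + 4)*(6 - 3*5) + 11 = √3*(6 - 15) + 11 = √3*(-9) + 11 = -9*√3 + 11 = 11 - 9*√3 ≈ -4.5885)
(25*(-118))/5934 + 49804/Q = (25*(-118))/5934 + 49804/(11 - 9*√3) = -2950*1/5934 + 49804/(11 - 9*√3) = -1475/2967 + 49804/(11 - 9*√3)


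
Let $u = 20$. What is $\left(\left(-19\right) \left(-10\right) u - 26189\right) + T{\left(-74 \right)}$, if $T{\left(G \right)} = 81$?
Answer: $-22308$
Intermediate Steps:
$\left(\left(-19\right) \left(-10\right) u - 26189\right) + T{\left(-74 \right)} = \left(\left(-19\right) \left(-10\right) 20 - 26189\right) + 81 = \left(190 \cdot 20 - 26189\right) + 81 = \left(3800 - 26189\right) + 81 = -22389 + 81 = -22308$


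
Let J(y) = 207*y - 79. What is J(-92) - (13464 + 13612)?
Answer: -46199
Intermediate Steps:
J(y) = -79 + 207*y
J(-92) - (13464 + 13612) = (-79 + 207*(-92)) - (13464 + 13612) = (-79 - 19044) - 1*27076 = -19123 - 27076 = -46199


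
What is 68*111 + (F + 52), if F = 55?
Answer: 7655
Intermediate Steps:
68*111 + (F + 52) = 68*111 + (55 + 52) = 7548 + 107 = 7655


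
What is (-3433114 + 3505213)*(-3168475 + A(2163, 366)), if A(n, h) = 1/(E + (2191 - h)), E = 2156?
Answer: -303145027442142/1327 ≈ -2.2844e+11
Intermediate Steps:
A(n, h) = 1/(4347 - h) (A(n, h) = 1/(2156 + (2191 - h)) = 1/(4347 - h))
(-3433114 + 3505213)*(-3168475 + A(2163, 366)) = (-3433114 + 3505213)*(-3168475 + 1/(4347 - 1*366)) = 72099*(-3168475 + 1/(4347 - 366)) = 72099*(-3168475 + 1/3981) = 72099*(-12613698974/3981) = -303145027442142/1327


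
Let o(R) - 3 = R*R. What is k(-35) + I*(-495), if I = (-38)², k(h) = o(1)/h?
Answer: -25017304/35 ≈ -7.1478e+5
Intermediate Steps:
o(R) = 3 + R² (o(R) = 3 + R*R = 3 + R²)
k(h) = 4/h (k(h) = (3 + 1²)/h = (3 + 1)/h = 4/h)
I = 1444
k(-35) + I*(-495) = 4/(-35) + 1444*(-495) = 4*(-1/35) - 714780 = -4/35 - 714780 = -25017304/35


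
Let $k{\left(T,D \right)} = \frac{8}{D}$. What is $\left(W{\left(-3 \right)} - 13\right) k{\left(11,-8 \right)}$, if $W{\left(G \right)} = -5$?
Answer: $18$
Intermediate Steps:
$\left(W{\left(-3 \right)} - 13\right) k{\left(11,-8 \right)} = \left(-5 - 13\right) \frac{8}{-8} = - 18 \cdot 8 \left(- \frac{1}{8}\right) = \left(-18\right) \left(-1\right) = 18$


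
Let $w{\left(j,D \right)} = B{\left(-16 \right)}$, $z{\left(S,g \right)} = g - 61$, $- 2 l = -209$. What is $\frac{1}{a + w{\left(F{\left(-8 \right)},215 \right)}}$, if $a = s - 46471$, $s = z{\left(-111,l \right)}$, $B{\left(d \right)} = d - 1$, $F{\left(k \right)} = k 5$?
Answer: $- \frac{2}{92889} \approx -2.1531 \cdot 10^{-5}$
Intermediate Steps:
$F{\left(k \right)} = 5 k$
$l = \frac{209}{2}$ ($l = \left(- \frac{1}{2}\right) \left(-209\right) = \frac{209}{2} \approx 104.5$)
$z{\left(S,g \right)} = -61 + g$ ($z{\left(S,g \right)} = g - 61 = -61 + g$)
$B{\left(d \right)} = -1 + d$ ($B{\left(d \right)} = d - 1 = -1 + d$)
$w{\left(j,D \right)} = -17$ ($w{\left(j,D \right)} = -1 - 16 = -17$)
$s = \frac{87}{2}$ ($s = -61 + \frac{209}{2} = \frac{87}{2} \approx 43.5$)
$a = - \frac{92855}{2}$ ($a = \frac{87}{2} - 46471 = - \frac{92855}{2} \approx -46428.0$)
$\frac{1}{a + w{\left(F{\left(-8 \right)},215 \right)}} = \frac{1}{- \frac{92855}{2} - 17} = \frac{1}{- \frac{92889}{2}} = - \frac{2}{92889}$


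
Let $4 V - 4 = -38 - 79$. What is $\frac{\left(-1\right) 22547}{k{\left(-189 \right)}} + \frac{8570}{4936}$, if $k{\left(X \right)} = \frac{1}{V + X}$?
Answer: $\frac{3022274229}{617} \approx 4.8983 \cdot 10^{6}$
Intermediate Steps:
$V = - \frac{113}{4}$ ($V = 1 + \frac{-38 - 79}{4} = 1 + \frac{1}{4} \left(-117\right) = 1 - \frac{117}{4} = - \frac{113}{4} \approx -28.25$)
$k{\left(X \right)} = \frac{1}{- \frac{113}{4} + X}$
$\frac{\left(-1\right) 22547}{k{\left(-189 \right)}} + \frac{8570}{4936} = \frac{\left(-1\right) 22547}{4 \frac{1}{-113 + 4 \left(-189\right)}} + \frac{8570}{4936} = - \frac{22547}{4 \frac{1}{-113 - 756}} + 8570 \cdot \frac{1}{4936} = - \frac{22547}{4 \frac{1}{-869}} + \frac{4285}{2468} = - \frac{22547}{4 \left(- \frac{1}{869}\right)} + \frac{4285}{2468} = - \frac{22547}{- \frac{4}{869}} + \frac{4285}{2468} = \left(-22547\right) \left(- \frac{869}{4}\right) + \frac{4285}{2468} = \frac{19593343}{4} + \frac{4285}{2468} = \frac{3022274229}{617}$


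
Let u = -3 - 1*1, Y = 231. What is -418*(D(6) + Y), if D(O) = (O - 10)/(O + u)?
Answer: -95722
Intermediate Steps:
u = -4 (u = -3 - 1 = -4)
D(O) = (-10 + O)/(-4 + O) (D(O) = (O - 10)/(O - 4) = (-10 + O)/(-4 + O))
-418*(D(6) + Y) = -418*((-10 + 6)/(-4 + 6) + 231) = -418*(-4/2 + 231) = -418*((½)*(-4) + 231) = -418*(-2 + 231) = -418*229 = -95722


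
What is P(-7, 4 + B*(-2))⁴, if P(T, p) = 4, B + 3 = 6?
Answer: 256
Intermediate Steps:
B = 3 (B = -3 + 6 = 3)
P(-7, 4 + B*(-2))⁴ = 4⁴ = 256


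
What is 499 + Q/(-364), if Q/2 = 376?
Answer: 45221/91 ≈ 496.93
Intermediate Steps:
Q = 752 (Q = 2*376 = 752)
499 + Q/(-364) = 499 + 752/(-364) = 499 + 752*(-1/364) = 499 - 188/91 = 45221/91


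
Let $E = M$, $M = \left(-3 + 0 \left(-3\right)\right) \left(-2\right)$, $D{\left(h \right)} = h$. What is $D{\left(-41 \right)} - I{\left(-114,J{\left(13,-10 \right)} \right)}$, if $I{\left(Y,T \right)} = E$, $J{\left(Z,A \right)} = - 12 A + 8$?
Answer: $-47$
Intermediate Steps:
$J{\left(Z,A \right)} = 8 - 12 A$
$M = 6$ ($M = \left(-3 + 0\right) \left(-2\right) = \left(-3\right) \left(-2\right) = 6$)
$E = 6$
$I{\left(Y,T \right)} = 6$
$D{\left(-41 \right)} - I{\left(-114,J{\left(13,-10 \right)} \right)} = -41 - 6 = -47$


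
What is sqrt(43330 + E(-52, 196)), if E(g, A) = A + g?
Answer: sqrt(43474) ≈ 208.50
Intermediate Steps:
sqrt(43330 + E(-52, 196)) = sqrt(43330 + (196 - 52)) = sqrt(43330 + 144) = sqrt(43474)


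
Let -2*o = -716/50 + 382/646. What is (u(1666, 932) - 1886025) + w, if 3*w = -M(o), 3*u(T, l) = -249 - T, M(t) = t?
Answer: -91408949359/48450 ≈ -1.8867e+6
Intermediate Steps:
o = 110859/16150 (o = -(-716/50 + 382/646)/2 = -(-716*1/50 + 382*(1/646))/2 = -(-358/25 + 191/323)/2 = -1/2*(-110859/8075) = 110859/16150 ≈ 6.8643)
u(T, l) = -83 - T/3 (u(T, l) = (-249 - T)/3 = -83 - T/3)
w = -36953/16150 (w = (-1*110859/16150)/3 = (1/3)*(-110859/16150) = -36953/16150 ≈ -2.2881)
(u(1666, 932) - 1886025) + w = ((-83 - 1/3*1666) - 1886025) - 36953/16150 = ((-83 - 1666/3) - 1886025) - 36953/16150 = (-1915/3 - 1886025) - 36953/16150 = -5659990/3 - 36953/16150 = -91408949359/48450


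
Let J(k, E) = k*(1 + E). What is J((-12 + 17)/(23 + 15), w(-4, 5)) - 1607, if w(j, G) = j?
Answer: -61081/38 ≈ -1607.4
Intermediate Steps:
J((-12 + 17)/(23 + 15), w(-4, 5)) - 1607 = ((-12 + 17)/(23 + 15))*(1 - 4) - 1607 = (5/38)*(-3) - 1607 = -15/38 - 1607 = -61081/38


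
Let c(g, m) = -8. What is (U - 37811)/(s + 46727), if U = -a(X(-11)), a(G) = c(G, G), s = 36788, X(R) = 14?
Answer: -37803/83515 ≈ -0.45265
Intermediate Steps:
a(G) = -8
U = 8 (U = -1*(-8) = 8)
(U - 37811)/(s + 46727) = (8 - 37811)/(36788 + 46727) = -37803/83515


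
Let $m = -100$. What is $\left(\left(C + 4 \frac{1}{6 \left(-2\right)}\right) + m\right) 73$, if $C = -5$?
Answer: $- \frac{23068}{3} \approx -7689.3$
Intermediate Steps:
$\left(\left(C + 4 \frac{1}{6 \left(-2\right)}\right) + m\right) 73 = \left(\left(-5 + 4 \frac{1}{6 \left(-2\right)}\right) - 100\right) 73 = \left(\left(-5 + 4 \cdot \frac{1}{6} \left(- \frac{1}{2}\right)\right) - 100\right) 73 = \left(\left(-5 + 4 \left(- \frac{1}{12}\right)\right) - 100\right) 73 = \left(\left(-5 - \frac{1}{3}\right) - 100\right) 73 = \left(- \frac{16}{3} - 100\right) 73 = \left(- \frac{316}{3}\right) 73 = - \frac{23068}{3}$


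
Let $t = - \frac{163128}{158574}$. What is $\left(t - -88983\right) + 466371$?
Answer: $\frac{14677423678}{26429} \approx 5.5535 \cdot 10^{5}$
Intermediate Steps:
$t = - \frac{27188}{26429}$ ($t = \left(-163128\right) \frac{1}{158574} = - \frac{27188}{26429} \approx -1.0287$)
$\left(t - -88983\right) + 466371 = \left(- \frac{27188}{26429} - -88983\right) + 466371 = \left(- \frac{27188}{26429} + 88983\right) + 466371 = \frac{2351704519}{26429} + 466371 = \frac{14677423678}{26429}$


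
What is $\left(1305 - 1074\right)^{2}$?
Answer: $53361$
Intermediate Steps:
$\left(1305 - 1074\right)^{2} = 231^{2} = 53361$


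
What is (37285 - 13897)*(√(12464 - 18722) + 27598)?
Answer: 645462024 + 23388*I*√6258 ≈ 6.4546e+8 + 1.8502e+6*I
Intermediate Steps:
(37285 - 13897)*(√(12464 - 18722) + 27598) = 23388*(√(-6258) + 27598) = 23388*(I*√6258 + 27598) = 23388*(27598 + I*√6258) = 645462024 + 23388*I*√6258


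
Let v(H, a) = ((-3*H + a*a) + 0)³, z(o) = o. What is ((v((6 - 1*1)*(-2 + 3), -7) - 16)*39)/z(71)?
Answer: 1532232/71 ≈ 21581.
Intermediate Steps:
v(H, a) = (a² - 3*H)³ (v(H, a) = ((-3*H + a²) + 0)³ = ((a² - 3*H) + 0)³ = (a² - 3*H)³)
((v((6 - 1*1)*(-2 + 3), -7) - 16)*39)/z(71) = ((-(-1*(-7)² + 3*((6 - 1*1)*(-2 + 3)))³ - 16)*39)/71 = ((-(-1*49 + 3*((6 - 1)*1))³ - 16)*39)*(1/71) = ((-(-49 + 3*(5*1))³ - 16)*39)*(1/71) = ((-(-49 + 3*5)³ - 16)*39)*(1/71) = ((-(-49 + 15)³ - 16)*39)*(1/71) = ((-1*(-34)³ - 16)*39)*(1/71) = ((-1*(-39304) - 16)*39)*(1/71) = ((39304 - 16)*39)*(1/71) = (39288*39)*(1/71) = 1532232*(1/71) = 1532232/71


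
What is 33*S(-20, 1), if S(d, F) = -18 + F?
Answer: -561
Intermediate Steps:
33*S(-20, 1) = 33*(-18 + 1) = 33*(-17) = -561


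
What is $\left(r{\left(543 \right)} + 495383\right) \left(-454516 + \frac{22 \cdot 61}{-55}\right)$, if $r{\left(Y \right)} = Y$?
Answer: $- \frac{1127092012052}{5} \approx -2.2542 \cdot 10^{11}$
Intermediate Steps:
$\left(r{\left(543 \right)} + 495383\right) \left(-454516 + \frac{22 \cdot 61}{-55}\right) = \left(543 + 495383\right) \left(-454516 + \frac{22 \cdot 61}{-55}\right) = 495926 \left(-454516 + 1342 \left(- \frac{1}{55}\right)\right) = 495926 \left(-454516 - \frac{122}{5}\right) = 495926 \left(- \frac{2272702}{5}\right) = - \frac{1127092012052}{5}$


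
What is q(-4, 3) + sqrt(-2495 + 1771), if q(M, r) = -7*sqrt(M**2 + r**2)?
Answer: -35 + 2*I*sqrt(181) ≈ -35.0 + 26.907*I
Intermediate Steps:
q(-4, 3) + sqrt(-2495 + 1771) = -7*sqrt((-4)**2 + 3**2) + sqrt(-2495 + 1771) = -7*sqrt(16 + 9) + sqrt(-724) = -7*sqrt(25) + 2*I*sqrt(181) = -7*5 + 2*I*sqrt(181) = -35 + 2*I*sqrt(181)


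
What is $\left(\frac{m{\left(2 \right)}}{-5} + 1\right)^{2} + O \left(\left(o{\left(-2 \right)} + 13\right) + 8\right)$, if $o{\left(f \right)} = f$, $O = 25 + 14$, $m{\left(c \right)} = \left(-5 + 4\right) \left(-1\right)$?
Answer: $\frac{18541}{25} \approx 741.64$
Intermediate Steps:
$m{\left(c \right)} = 1$ ($m{\left(c \right)} = \left(-1\right) \left(-1\right) = 1$)
$O = 39$
$\left(\frac{m{\left(2 \right)}}{-5} + 1\right)^{2} + O \left(\left(o{\left(-2 \right)} + 13\right) + 8\right) = \left(1 \frac{1}{-5} + 1\right)^{2} + 39 \left(\left(-2 + 13\right) + 8\right) = \left(1 \left(- \frac{1}{5}\right) + 1\right)^{2} + 39 \left(11 + 8\right) = \left(- \frac{1}{5} + 1\right)^{2} + 39 \cdot 19 = \left(\frac{4}{5}\right)^{2} + 741 = \frac{16}{25} + 741 = \frac{18541}{25}$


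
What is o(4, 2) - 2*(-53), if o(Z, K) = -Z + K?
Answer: 104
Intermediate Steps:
o(Z, K) = K - Z
o(4, 2) - 2*(-53) = (2 - 1*4) - 2*(-53) = (2 - 4) + 106 = -2 + 106 = 104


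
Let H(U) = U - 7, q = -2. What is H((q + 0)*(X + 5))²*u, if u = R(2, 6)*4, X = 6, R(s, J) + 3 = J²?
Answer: 111012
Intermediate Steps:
R(s, J) = -3 + J²
H(U) = -7 + U
u = 132 (u = (-3 + 6²)*4 = (-3 + 36)*4 = 33*4 = 132)
H((q + 0)*(X + 5))²*u = (-7 + (-2 + 0)*(6 + 5))²*132 = (-7 - 2*11)²*132 = (-7 - 22)²*132 = (-29)²*132 = 841*132 = 111012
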